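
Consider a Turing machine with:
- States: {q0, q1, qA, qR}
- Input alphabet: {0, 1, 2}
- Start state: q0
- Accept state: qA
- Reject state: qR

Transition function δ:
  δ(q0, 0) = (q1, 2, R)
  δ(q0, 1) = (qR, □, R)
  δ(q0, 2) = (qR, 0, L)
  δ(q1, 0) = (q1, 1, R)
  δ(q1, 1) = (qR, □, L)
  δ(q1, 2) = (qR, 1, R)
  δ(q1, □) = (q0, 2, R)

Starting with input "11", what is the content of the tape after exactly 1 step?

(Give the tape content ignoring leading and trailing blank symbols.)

Execution trace:
Initial: [q0]11
Step 1: δ(q0, 1) = (qR, □, R) → □[qR]1

The machine reaches the reject state qR and halts.

After 1 step, the tape (ignoring leading/trailing blanks) is: 1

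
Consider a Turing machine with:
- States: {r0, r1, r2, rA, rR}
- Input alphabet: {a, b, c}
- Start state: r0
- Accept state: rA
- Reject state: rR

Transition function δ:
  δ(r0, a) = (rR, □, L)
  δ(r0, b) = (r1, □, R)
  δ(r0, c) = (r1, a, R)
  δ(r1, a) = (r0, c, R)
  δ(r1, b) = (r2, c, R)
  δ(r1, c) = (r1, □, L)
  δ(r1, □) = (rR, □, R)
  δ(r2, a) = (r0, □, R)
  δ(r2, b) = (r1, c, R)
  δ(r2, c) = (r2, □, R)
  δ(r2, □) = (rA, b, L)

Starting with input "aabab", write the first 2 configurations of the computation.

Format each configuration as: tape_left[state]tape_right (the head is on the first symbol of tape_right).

Transitions applied:
Step 1: δ(r0, a) = (rR, □, L)

The first 2 configurations are:
[r0]aabab ⊢ [rR]□□abab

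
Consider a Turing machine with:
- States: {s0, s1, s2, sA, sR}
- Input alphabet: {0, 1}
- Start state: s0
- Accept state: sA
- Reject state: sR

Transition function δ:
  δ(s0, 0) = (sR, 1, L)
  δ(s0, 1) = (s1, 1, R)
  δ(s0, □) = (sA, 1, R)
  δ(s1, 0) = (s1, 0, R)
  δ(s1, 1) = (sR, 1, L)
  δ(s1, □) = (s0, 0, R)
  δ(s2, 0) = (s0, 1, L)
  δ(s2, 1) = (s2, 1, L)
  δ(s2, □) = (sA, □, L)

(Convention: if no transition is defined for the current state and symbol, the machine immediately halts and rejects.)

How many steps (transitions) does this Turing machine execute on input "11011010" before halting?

Execution trace:
Initial: [s0]11011010
Step 1: δ(s0, 1) = (s1, 1, R) → 1[s1]1011010
Step 2: δ(s1, 1) = (sR, 1, L) → [sR]11011010

The machine reaches the reject state sR and halts.

The machine executed 2 steps before halting.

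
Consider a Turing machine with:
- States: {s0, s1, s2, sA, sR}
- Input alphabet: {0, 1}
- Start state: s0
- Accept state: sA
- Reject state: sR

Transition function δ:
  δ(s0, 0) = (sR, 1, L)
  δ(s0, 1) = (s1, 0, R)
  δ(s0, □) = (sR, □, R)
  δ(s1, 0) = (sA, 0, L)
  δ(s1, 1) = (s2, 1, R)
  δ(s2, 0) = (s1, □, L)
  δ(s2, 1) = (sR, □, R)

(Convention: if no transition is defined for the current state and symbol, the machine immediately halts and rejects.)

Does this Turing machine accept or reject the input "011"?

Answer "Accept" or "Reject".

Execution trace:
Initial: [s0]011
Step 1: δ(s0, 0) = (sR, 1, L) → [sR]□111

The machine reaches the reject state sR and halts.

Answer: Reject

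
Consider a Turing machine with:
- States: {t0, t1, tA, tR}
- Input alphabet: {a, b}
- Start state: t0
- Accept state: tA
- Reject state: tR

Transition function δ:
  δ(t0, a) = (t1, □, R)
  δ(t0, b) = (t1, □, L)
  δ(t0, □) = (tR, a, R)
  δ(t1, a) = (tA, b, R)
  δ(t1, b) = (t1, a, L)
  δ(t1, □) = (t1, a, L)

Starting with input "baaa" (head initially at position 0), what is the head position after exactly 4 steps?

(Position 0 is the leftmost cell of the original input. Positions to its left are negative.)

Execution trace (head position shown):
Step 0: [t0]baaa  (head at position 0)
Step 1: move left → [t1]□□aaa  (head at position -1)
Step 2: move left → [t1]□a□aaa  (head at position -2)
Step 3: move left → [t1]□aa□aaa  (head at position -3)
Step 4: move left → [t1]□aaa□aaa  (head at position -4)

After 4 steps, the head is at position -4.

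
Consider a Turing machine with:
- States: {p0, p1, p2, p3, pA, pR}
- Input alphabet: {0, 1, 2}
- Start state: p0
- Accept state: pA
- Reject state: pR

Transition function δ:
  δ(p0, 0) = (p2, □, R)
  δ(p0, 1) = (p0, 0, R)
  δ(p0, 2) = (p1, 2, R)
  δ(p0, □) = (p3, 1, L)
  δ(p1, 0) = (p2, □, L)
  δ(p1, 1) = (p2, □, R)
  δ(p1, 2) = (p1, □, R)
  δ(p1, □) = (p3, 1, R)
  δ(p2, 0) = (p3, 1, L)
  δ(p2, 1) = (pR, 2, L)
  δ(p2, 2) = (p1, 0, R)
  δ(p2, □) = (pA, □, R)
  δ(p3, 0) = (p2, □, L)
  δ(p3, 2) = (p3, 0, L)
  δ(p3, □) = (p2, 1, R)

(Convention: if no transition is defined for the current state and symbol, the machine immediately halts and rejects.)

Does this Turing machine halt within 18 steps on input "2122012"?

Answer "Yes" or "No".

Execution trace:
Initial: [p0]2122012
Step 1: δ(p0, 2) = (p1, 2, R) → 2[p1]122012
Step 2: δ(p1, 1) = (p2, □, R) → 2□[p2]22012
Step 3: δ(p2, 2) = (p1, 0, R) → 2□0[p1]2012
Step 4: δ(p1, 2) = (p1, □, R) → 2□0□[p1]012
Step 5: δ(p1, 0) = (p2, □, L) → 2□0[p2]□□12
Step 6: δ(p2, □) = (pA, □, R) → 2□0□[pA]□12

The machine reaches the accept state pA and halts.
The machine halted after 6 steps (within the 18-step bound).

Answer: Yes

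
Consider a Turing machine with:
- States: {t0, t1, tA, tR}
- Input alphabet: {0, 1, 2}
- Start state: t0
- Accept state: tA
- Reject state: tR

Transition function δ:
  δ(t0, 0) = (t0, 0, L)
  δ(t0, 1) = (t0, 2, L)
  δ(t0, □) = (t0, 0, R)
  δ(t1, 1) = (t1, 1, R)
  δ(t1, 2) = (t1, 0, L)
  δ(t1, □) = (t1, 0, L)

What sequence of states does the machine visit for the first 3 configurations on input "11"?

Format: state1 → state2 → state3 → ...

Execution trace:
Initial: [t0]11
Step 1: δ(t0, 1) = (t0, 2, L) → [t0]□21
Step 2: δ(t0, □) = (t0, 0, R) → 0[t0]21

No transition is defined for δ(t0, 2). By convention the machine halts and rejects.

State sequence: t0 → t0 → t0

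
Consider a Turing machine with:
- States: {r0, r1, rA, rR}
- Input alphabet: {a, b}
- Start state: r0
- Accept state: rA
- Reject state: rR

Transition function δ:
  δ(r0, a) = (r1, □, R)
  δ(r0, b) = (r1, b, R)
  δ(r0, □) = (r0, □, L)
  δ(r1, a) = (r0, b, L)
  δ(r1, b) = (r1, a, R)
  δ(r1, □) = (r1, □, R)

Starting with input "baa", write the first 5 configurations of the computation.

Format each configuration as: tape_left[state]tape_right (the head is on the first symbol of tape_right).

Transitions applied:
Step 1: δ(r0, b) = (r1, b, R)
Step 2: δ(r1, a) = (r0, b, L)
Step 3: δ(r0, b) = (r1, b, R)
Step 4: δ(r1, b) = (r1, a, R)

The first 5 configurations are:
[r0]baa ⊢ b[r1]aa ⊢ [r0]bba ⊢ b[r1]ba ⊢ ba[r1]a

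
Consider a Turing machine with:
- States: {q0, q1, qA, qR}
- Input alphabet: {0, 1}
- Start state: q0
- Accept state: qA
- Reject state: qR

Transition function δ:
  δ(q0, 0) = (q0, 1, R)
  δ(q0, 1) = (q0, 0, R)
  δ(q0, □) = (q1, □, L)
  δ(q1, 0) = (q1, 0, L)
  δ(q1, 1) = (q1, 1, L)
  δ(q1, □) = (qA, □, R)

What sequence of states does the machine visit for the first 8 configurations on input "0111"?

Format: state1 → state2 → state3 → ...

Execution trace:
Initial: [q0]0111
Step 1: δ(q0, 0) = (q0, 1, R) → 1[q0]111
Step 2: δ(q0, 1) = (q0, 0, R) → 10[q0]11
Step 3: δ(q0, 1) = (q0, 0, R) → 100[q0]1
Step 4: δ(q0, 1) = (q0, 0, R) → 1000[q0]□
Step 5: δ(q0, □) = (q1, □, L) → 100[q1]0□
Step 6: δ(q1, 0) = (q1, 0, L) → 10[q1]00□
Step 7: δ(q1, 0) = (q1, 0, L) → 1[q1]000□

State sequence: q0 → q0 → q0 → q0 → q0 → q1 → q1 → q1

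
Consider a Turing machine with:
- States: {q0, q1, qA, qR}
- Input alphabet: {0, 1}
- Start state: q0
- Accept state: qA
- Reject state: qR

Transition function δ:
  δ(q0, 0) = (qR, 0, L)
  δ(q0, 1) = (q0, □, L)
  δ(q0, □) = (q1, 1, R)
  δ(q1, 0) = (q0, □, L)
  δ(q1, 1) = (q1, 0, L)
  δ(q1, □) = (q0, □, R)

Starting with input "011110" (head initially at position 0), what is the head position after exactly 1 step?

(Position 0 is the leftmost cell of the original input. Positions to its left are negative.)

Execution trace (head position shown):
Step 0: [q0]011110  (head at position 0)
Step 1: move left → [qR]□011110  (head at position -1)

After 1 step, the head is at position -1.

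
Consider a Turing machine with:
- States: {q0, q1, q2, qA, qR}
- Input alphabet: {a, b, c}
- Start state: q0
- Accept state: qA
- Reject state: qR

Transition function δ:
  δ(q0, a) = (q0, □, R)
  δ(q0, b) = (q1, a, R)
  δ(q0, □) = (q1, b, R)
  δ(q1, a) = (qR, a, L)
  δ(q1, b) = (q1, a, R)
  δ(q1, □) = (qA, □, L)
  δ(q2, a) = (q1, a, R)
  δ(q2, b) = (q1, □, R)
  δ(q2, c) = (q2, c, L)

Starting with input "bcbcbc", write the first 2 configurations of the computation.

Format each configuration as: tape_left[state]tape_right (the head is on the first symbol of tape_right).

Transitions applied:
Step 1: δ(q0, b) = (q1, a, R)

The first 2 configurations are:
[q0]bcbcbc ⊢ a[q1]cbcbc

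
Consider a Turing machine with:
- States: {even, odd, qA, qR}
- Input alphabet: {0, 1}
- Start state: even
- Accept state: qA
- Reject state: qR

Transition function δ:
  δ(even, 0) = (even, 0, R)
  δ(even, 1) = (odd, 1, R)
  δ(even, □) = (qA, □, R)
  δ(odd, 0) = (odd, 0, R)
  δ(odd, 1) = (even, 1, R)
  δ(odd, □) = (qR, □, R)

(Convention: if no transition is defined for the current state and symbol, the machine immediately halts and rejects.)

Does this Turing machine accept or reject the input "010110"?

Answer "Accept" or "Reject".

Execution trace:
Initial: [even]010110
Step 1: δ(even, 0) = (even, 0, R) → 0[even]10110
Step 2: δ(even, 1) = (odd, 1, R) → 01[odd]0110
Step 3: δ(odd, 0) = (odd, 0, R) → 010[odd]110
Step 4: δ(odd, 1) = (even, 1, R) → 0101[even]10
Step 5: δ(even, 1) = (odd, 1, R) → 01011[odd]0
Step 6: δ(odd, 0) = (odd, 0, R) → 010110[odd]□
Step 7: δ(odd, □) = (qR, □, R) → 010110□[qR]□

The machine reaches the reject state qR and halts.

Answer: Reject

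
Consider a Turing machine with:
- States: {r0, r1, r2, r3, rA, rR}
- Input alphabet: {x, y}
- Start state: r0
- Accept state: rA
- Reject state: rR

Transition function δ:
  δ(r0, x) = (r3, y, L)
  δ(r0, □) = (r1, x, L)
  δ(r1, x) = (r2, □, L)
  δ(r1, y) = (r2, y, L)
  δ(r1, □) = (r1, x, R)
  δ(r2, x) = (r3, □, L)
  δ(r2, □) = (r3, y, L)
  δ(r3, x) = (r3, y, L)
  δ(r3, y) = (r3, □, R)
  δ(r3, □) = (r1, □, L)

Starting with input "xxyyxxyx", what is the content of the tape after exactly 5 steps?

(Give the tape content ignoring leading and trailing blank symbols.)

Execution trace:
Initial: [r0]xxyyxxyx
Step 1: δ(r0, x) = (r3, y, L) → [r3]□yxyyxxyx
Step 2: δ(r3, □) = (r1, □, L) → [r1]□□yxyyxxyx
Step 3: δ(r1, □) = (r1, x, R) → x[r1]□yxyyxxyx
Step 4: δ(r1, □) = (r1, x, R) → xx[r1]yxyyxxyx
Step 5: δ(r1, y) = (r2, y, L) → x[r2]xyxyyxxyx

After 5 steps, the tape (ignoring leading/trailing blanks) is: xxyxyyxxyx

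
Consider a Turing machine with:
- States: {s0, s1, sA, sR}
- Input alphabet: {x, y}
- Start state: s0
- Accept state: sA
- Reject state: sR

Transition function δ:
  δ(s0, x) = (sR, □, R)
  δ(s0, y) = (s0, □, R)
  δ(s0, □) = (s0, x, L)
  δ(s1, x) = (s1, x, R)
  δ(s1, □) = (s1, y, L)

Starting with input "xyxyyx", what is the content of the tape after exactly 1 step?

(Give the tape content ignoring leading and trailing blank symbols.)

Execution trace:
Initial: [s0]xyxyyx
Step 1: δ(s0, x) = (sR, □, R) → □[sR]yxyyx

The machine reaches the reject state sR and halts.

After 1 step, the tape (ignoring leading/trailing blanks) is: yxyyx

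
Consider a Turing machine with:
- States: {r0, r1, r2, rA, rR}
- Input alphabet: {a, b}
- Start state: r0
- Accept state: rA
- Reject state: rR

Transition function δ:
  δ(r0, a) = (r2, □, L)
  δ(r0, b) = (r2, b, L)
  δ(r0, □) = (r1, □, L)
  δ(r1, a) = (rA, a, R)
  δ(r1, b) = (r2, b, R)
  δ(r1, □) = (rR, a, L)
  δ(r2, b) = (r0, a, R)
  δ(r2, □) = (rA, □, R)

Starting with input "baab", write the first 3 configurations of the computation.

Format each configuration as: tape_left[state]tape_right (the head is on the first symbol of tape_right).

Transitions applied:
Step 1: δ(r0, b) = (r2, b, L)
Step 2: δ(r2, □) = (rA, □, R)

The first 3 configurations are:
[r0]baab ⊢ [r2]□baab ⊢ □[rA]baab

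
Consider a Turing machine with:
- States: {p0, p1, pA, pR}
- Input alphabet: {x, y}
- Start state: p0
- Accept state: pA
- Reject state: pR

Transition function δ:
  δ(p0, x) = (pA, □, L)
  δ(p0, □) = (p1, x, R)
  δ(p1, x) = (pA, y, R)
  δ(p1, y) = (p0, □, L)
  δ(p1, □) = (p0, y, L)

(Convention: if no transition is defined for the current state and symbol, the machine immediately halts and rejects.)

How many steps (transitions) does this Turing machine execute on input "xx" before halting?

Execution trace:
Initial: [p0]xx
Step 1: δ(p0, x) = (pA, □, L) → [pA]□□x

The machine reaches the accept state pA and halts.

The machine executed 1 step before halting.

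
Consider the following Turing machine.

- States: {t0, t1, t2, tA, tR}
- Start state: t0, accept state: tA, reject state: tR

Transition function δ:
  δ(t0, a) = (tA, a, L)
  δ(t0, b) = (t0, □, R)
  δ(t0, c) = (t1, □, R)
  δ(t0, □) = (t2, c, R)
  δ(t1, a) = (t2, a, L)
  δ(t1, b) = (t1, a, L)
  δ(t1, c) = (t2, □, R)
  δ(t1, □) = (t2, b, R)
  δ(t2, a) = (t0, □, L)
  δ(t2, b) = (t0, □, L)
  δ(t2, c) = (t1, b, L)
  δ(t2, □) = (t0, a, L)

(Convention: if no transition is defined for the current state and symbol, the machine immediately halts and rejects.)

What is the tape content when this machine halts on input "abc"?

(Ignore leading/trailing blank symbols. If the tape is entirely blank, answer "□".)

Execution trace:
Initial: [t0]abc
Step 1: δ(t0, a) = (tA, a, L) → [tA]□abc

The machine reaches the accept state tA and halts.

Final tape (ignoring leading/trailing blanks): abc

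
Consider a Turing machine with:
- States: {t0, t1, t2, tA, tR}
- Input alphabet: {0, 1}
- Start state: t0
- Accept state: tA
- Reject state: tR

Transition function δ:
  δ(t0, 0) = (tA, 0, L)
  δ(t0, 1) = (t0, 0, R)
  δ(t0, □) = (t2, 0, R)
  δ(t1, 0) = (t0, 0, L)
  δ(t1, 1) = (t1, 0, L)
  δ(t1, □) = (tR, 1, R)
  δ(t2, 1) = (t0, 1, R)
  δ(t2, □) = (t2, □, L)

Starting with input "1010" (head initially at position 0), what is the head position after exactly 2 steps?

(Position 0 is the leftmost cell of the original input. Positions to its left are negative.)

Execution trace (head position shown):
Step 0: [t0]1010  (head at position 0)
Step 1: move right → 0[t0]010  (head at position 1)
Step 2: move left → [tA]0010  (head at position 0)

After 2 steps, the head is at position 0.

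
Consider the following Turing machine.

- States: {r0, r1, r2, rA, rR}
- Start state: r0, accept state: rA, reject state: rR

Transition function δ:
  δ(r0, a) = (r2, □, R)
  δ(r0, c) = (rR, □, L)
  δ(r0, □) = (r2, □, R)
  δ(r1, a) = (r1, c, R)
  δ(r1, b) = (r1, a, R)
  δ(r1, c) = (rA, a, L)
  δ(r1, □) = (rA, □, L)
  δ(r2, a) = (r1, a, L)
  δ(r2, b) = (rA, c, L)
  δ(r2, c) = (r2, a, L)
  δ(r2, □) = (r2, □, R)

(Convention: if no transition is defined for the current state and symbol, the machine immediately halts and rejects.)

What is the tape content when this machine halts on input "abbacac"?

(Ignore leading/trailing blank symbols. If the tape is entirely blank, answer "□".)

Execution trace:
Initial: [r0]abbacac
Step 1: δ(r0, a) = (r2, □, R) → □[r2]bbacac
Step 2: δ(r2, b) = (rA, c, L) → [rA]□cbacac

The machine reaches the accept state rA and halts.

Final tape (ignoring leading/trailing blanks): cbacac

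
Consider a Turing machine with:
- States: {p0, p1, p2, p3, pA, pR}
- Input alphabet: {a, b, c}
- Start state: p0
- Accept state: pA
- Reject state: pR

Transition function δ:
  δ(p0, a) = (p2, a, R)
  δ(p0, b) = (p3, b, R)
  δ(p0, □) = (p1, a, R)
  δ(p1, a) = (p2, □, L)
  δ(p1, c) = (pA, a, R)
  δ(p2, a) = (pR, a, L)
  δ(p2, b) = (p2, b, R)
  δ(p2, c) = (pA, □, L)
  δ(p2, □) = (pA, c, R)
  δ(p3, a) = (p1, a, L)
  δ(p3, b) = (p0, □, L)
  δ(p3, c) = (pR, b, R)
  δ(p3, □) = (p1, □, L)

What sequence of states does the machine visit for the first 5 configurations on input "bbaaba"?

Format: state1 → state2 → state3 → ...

Execution trace:
Initial: [p0]bbaaba
Step 1: δ(p0, b) = (p3, b, R) → b[p3]baaba
Step 2: δ(p3, b) = (p0, □, L) → [p0]b□aaba
Step 3: δ(p0, b) = (p3, b, R) → b[p3]□aaba
Step 4: δ(p3, □) = (p1, □, L) → [p1]b□aaba

No transition is defined for δ(p1, b). By convention the machine halts and rejects.

State sequence: p0 → p3 → p0 → p3 → p1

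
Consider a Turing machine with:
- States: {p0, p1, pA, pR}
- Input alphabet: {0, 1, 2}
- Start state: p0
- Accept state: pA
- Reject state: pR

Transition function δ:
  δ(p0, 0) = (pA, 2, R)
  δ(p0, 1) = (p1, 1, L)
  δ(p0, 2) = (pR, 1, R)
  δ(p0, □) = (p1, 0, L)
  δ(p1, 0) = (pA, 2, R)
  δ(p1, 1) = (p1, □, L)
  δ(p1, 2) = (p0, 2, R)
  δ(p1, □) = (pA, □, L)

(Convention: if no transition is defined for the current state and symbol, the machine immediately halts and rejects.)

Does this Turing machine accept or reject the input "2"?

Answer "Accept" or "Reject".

Execution trace:
Initial: [p0]2
Step 1: δ(p0, 2) = (pR, 1, R) → 1[pR]□

The machine reaches the reject state pR and halts.

Answer: Reject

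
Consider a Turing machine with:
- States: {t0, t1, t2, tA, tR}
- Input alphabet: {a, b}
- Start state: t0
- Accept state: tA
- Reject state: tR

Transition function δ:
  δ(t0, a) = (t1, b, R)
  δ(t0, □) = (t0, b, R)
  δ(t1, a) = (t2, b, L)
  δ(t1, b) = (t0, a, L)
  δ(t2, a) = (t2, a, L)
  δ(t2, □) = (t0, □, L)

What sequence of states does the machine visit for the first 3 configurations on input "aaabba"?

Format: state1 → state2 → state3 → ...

Execution trace:
Initial: [t0]aaabba
Step 1: δ(t0, a) = (t1, b, R) → b[t1]aabba
Step 2: δ(t1, a) = (t2, b, L) → [t2]bbabba

No transition is defined for δ(t2, b). By convention the machine halts and rejects.

State sequence: t0 → t1 → t2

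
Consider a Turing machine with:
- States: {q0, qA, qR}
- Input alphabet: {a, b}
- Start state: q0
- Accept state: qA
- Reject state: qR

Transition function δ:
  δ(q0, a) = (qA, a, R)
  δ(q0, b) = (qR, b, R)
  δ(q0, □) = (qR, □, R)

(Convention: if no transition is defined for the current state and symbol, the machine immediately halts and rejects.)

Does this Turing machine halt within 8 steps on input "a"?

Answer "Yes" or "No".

Execution trace:
Initial: [q0]a
Step 1: δ(q0, a) = (qA, a, R) → a[qA]□

The machine reaches the accept state qA and halts.
The machine halted after 1 step (within the 8-step bound).

Answer: Yes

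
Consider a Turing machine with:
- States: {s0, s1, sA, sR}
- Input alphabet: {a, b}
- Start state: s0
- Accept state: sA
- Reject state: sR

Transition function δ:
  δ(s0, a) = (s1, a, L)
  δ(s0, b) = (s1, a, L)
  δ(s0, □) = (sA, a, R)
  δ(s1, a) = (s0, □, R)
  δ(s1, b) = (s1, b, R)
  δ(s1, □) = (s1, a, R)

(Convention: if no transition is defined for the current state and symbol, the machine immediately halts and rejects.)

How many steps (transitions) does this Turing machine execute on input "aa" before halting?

Execution trace:
Initial: [s0]aa
Step 1: δ(s0, a) = (s1, a, L) → [s1]□aa
Step 2: δ(s1, □) = (s1, a, R) → a[s1]aa
Step 3: δ(s1, a) = (s0, □, R) → a□[s0]a
Step 4: δ(s0, a) = (s1, a, L) → a[s1]□a
Step 5: δ(s1, □) = (s1, a, R) → aa[s1]a
Step 6: δ(s1, a) = (s0, □, R) → aa□[s0]□
Step 7: δ(s0, □) = (sA, a, R) → aa□a[sA]□

The machine reaches the accept state sA and halts.

The machine executed 7 steps before halting.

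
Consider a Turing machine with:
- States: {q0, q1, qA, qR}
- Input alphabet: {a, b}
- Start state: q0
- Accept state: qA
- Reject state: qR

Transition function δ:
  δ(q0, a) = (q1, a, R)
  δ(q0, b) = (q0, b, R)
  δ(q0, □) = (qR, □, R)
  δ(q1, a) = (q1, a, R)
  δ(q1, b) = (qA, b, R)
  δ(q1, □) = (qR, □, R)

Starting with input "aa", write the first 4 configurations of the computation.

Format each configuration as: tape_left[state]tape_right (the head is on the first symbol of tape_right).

Transitions applied:
Step 1: δ(q0, a) = (q1, a, R)
Step 2: δ(q1, a) = (q1, a, R)
Step 3: δ(q1, □) = (qR, □, R)

The first 4 configurations are:
[q0]aa ⊢ a[q1]a ⊢ aa[q1]□ ⊢ aa□[qR]□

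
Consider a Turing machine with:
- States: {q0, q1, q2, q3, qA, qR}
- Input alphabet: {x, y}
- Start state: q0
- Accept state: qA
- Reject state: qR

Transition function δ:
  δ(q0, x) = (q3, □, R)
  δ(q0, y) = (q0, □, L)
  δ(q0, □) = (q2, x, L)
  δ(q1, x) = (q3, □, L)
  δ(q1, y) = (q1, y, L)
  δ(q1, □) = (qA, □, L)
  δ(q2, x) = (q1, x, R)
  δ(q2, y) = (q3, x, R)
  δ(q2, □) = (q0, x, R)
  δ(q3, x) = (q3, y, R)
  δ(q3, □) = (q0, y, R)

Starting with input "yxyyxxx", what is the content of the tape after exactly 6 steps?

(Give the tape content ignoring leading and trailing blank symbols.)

Execution trace:
Initial: [q0]yxyyxxx
Step 1: δ(q0, y) = (q0, □, L) → [q0]□□xyyxxx
Step 2: δ(q0, □) = (q2, x, L) → [q2]□x□xyyxxx
Step 3: δ(q2, □) = (q0, x, R) → x[q0]x□xyyxxx
Step 4: δ(q0, x) = (q3, □, R) → x□[q3]□xyyxxx
Step 5: δ(q3, □) = (q0, y, R) → x□y[q0]xyyxxx
Step 6: δ(q0, x) = (q3, □, R) → x□y□[q3]yyxxx

No transition is defined for δ(q3, y). By convention the machine halts and rejects.

After 6 steps, the tape (ignoring leading/trailing blanks) is: x□y□yyxxx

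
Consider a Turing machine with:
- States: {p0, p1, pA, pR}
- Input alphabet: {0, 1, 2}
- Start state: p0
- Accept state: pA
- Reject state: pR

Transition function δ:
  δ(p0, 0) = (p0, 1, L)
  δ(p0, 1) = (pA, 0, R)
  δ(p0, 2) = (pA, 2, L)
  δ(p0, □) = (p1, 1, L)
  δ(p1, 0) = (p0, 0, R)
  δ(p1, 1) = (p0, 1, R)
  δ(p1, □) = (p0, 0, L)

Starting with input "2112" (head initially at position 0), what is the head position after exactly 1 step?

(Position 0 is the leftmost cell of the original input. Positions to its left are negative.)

Execution trace (head position shown):
Step 0: [p0]2112  (head at position 0)
Step 1: move left → [pA]□2112  (head at position -1)

After 1 step, the head is at position -1.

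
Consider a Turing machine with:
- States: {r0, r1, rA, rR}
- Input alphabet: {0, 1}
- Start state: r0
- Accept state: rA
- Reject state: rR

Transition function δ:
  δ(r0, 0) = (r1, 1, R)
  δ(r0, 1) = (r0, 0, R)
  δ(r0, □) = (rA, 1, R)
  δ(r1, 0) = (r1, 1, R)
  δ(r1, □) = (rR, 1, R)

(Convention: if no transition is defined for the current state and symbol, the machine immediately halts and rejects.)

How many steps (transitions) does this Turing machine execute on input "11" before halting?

Execution trace:
Initial: [r0]11
Step 1: δ(r0, 1) = (r0, 0, R) → 0[r0]1
Step 2: δ(r0, 1) = (r0, 0, R) → 00[r0]□
Step 3: δ(r0, □) = (rA, 1, R) → 001[rA]□

The machine reaches the accept state rA and halts.

The machine executed 3 steps before halting.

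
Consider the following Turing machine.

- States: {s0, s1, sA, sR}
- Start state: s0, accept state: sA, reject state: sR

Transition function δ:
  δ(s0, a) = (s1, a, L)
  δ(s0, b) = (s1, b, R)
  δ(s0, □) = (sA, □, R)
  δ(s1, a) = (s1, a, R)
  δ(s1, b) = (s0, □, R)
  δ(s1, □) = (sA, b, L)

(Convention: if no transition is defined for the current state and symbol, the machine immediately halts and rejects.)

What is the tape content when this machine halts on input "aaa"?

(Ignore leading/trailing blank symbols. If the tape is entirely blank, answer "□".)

Execution trace:
Initial: [s0]aaa
Step 1: δ(s0, a) = (s1, a, L) → [s1]□aaa
Step 2: δ(s1, □) = (sA, b, L) → [sA]□baaa

The machine reaches the accept state sA and halts.

Final tape (ignoring leading/trailing blanks): baaa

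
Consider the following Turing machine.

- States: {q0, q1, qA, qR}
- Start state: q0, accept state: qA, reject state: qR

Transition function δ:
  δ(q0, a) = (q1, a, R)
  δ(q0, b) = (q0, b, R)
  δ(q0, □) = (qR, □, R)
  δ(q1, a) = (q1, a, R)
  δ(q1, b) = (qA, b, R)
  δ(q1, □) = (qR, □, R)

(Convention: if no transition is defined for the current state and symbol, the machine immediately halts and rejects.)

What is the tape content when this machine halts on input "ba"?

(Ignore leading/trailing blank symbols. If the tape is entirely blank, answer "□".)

Execution trace:
Initial: [q0]ba
Step 1: δ(q0, b) = (q0, b, R) → b[q0]a
Step 2: δ(q0, a) = (q1, a, R) → ba[q1]□
Step 3: δ(q1, □) = (qR, □, R) → ba□[qR]□

The machine reaches the reject state qR and halts.

Final tape (ignoring leading/trailing blanks): ba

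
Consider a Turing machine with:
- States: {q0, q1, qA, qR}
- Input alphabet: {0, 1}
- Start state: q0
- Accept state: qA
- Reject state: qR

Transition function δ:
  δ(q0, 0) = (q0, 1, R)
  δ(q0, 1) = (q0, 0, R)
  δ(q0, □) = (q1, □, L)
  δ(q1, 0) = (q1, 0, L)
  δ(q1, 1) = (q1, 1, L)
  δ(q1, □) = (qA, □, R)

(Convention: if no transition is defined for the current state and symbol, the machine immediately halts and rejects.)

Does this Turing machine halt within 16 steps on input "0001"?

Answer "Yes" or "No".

Execution trace:
Initial: [q0]0001
Step 1: δ(q0, 0) = (q0, 1, R) → 1[q0]001
Step 2: δ(q0, 0) = (q0, 1, R) → 11[q0]01
Step 3: δ(q0, 0) = (q0, 1, R) → 111[q0]1
Step 4: δ(q0, 1) = (q0, 0, R) → 1110[q0]□
Step 5: δ(q0, □) = (q1, □, L) → 111[q1]0□
Step 6: δ(q1, 0) = (q1, 0, L) → 11[q1]10□
Step 7: δ(q1, 1) = (q1, 1, L) → 1[q1]110□
Step 8: δ(q1, 1) = (q1, 1, L) → [q1]1110□
Step 9: δ(q1, 1) = (q1, 1, L) → [q1]□1110□
Step 10: δ(q1, □) = (qA, □, R) → □[qA]1110□

The machine reaches the accept state qA and halts.
The machine halted after 10 steps (within the 16-step bound).

Answer: Yes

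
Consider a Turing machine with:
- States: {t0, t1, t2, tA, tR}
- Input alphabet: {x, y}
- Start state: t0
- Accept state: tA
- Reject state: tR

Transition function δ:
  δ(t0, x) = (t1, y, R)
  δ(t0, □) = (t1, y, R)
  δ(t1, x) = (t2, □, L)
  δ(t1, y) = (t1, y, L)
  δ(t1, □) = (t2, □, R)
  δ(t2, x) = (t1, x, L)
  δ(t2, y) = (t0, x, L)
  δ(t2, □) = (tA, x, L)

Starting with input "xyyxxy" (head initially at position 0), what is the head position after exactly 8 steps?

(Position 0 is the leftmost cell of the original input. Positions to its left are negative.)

Execution trace (head position shown):
Step 0: [t0]xyyxxy  (head at position 0)
Step 1: move right → y[t1]yyxxy  (head at position 1)
Step 2: move left → [t1]yyyxxy  (head at position 0)
Step 3: move left → [t1]□yyyxxy  (head at position -1)
Step 4: move right → □[t2]yyyxxy  (head at position 0)
Step 5: move left → [t0]□xyyxxy  (head at position -1)
Step 6: move right → y[t1]xyyxxy  (head at position 0)
Step 7: move left → [t2]y□yyxxy  (head at position -1)
Step 8: move left → [t0]□x□yyxxy  (head at position -2)

After 8 steps, the head is at position -2.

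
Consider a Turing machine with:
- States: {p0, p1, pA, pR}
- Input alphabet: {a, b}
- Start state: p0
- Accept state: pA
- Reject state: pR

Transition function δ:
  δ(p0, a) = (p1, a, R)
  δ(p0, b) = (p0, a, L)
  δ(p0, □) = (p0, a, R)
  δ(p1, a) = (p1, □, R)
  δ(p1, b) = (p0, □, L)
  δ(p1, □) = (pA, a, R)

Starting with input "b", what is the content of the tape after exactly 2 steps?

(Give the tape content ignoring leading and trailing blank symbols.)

Execution trace:
Initial: [p0]b
Step 1: δ(p0, b) = (p0, a, L) → [p0]□a
Step 2: δ(p0, □) = (p0, a, R) → a[p0]a

After 2 steps, the tape (ignoring leading/trailing blanks) is: aa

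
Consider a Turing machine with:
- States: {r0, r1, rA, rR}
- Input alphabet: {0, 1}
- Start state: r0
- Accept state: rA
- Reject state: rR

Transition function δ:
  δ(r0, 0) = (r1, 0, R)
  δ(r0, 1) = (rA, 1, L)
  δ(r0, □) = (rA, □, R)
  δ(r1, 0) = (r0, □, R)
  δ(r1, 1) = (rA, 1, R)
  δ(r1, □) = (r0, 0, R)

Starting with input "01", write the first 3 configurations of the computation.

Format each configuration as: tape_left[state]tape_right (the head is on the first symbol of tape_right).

Transitions applied:
Step 1: δ(r0, 0) = (r1, 0, R)
Step 2: δ(r1, 1) = (rA, 1, R)

The first 3 configurations are:
[r0]01 ⊢ 0[r1]1 ⊢ 01[rA]□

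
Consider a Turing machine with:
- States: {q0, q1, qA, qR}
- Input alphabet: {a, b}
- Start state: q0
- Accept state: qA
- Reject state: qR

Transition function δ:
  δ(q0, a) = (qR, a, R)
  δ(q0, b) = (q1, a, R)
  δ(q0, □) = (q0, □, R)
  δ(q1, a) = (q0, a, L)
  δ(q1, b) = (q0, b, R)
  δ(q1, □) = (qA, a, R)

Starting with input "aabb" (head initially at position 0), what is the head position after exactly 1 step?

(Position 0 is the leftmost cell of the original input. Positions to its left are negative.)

Execution trace (head position shown):
Step 0: [q0]aabb  (head at position 0)
Step 1: move right → a[qR]abb  (head at position 1)

After 1 step, the head is at position 1.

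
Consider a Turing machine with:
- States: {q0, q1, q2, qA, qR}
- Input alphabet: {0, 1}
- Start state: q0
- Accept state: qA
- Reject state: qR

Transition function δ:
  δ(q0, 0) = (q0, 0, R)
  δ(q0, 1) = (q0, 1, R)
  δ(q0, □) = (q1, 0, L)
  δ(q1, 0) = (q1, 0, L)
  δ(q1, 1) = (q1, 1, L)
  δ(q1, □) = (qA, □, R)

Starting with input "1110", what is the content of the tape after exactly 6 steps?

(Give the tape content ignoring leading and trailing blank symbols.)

Execution trace:
Initial: [q0]1110
Step 1: δ(q0, 1) = (q0, 1, R) → 1[q0]110
Step 2: δ(q0, 1) = (q0, 1, R) → 11[q0]10
Step 3: δ(q0, 1) = (q0, 1, R) → 111[q0]0
Step 4: δ(q0, 0) = (q0, 0, R) → 1110[q0]□
Step 5: δ(q0, □) = (q1, 0, L) → 111[q1]00
Step 6: δ(q1, 0) = (q1, 0, L) → 11[q1]100

After 6 steps, the tape (ignoring leading/trailing blanks) is: 11100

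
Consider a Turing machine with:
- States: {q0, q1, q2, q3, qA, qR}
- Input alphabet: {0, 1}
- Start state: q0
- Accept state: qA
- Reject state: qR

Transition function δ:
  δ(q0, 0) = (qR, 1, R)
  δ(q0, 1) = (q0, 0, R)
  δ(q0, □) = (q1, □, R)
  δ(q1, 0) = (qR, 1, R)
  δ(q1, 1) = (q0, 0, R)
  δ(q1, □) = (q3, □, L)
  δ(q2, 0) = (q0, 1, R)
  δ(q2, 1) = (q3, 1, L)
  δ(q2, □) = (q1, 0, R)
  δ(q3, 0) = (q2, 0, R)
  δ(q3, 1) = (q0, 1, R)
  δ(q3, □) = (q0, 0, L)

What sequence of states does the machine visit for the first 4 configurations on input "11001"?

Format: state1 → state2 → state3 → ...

Execution trace:
Initial: [q0]11001
Step 1: δ(q0, 1) = (q0, 0, R) → 0[q0]1001
Step 2: δ(q0, 1) = (q0, 0, R) → 00[q0]001
Step 3: δ(q0, 0) = (qR, 1, R) → 001[qR]01

The machine reaches the reject state qR and halts.

State sequence: q0 → q0 → q0 → qR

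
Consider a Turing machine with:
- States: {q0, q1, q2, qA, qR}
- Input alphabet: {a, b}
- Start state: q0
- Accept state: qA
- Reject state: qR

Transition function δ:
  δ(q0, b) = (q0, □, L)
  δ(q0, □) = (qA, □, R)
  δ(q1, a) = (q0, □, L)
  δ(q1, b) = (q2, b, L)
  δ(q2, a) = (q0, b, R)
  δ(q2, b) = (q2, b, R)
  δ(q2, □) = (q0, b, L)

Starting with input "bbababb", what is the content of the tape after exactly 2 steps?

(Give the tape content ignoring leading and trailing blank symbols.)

Execution trace:
Initial: [q0]bbababb
Step 1: δ(q0, b) = (q0, □, L) → [q0]□□bababb
Step 2: δ(q0, □) = (qA, □, R) → □[qA]□bababb

The machine reaches the accept state qA and halts.

After 2 steps, the tape (ignoring leading/trailing blanks) is: bababb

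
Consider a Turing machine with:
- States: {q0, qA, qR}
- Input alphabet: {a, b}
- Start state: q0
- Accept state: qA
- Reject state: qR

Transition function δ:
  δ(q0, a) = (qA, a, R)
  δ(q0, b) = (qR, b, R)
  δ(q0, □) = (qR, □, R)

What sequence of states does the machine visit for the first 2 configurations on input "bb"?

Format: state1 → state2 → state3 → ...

Execution trace:
Initial: [q0]bb
Step 1: δ(q0, b) = (qR, b, R) → b[qR]b

The machine reaches the reject state qR and halts.

State sequence: q0 → qR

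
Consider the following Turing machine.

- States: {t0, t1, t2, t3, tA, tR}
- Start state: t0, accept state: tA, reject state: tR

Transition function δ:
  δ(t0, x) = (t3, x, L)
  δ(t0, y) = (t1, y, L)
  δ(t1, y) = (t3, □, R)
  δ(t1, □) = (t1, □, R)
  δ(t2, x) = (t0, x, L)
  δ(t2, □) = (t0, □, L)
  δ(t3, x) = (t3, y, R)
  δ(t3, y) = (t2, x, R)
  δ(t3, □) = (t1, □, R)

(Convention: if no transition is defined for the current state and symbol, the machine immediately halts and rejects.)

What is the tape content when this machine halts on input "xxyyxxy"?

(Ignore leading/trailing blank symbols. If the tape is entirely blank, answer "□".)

Execution trace:
Initial: [t0]xxyyxxy
Step 1: δ(t0, x) = (t3, x, L) → [t3]□xxyyxxy
Step 2: δ(t3, □) = (t1, □, R) → □[t1]xxyyxxy

No transition is defined for δ(t1, x). By convention the machine halts and rejects.

Final tape (ignoring leading/trailing blanks): xxyyxxy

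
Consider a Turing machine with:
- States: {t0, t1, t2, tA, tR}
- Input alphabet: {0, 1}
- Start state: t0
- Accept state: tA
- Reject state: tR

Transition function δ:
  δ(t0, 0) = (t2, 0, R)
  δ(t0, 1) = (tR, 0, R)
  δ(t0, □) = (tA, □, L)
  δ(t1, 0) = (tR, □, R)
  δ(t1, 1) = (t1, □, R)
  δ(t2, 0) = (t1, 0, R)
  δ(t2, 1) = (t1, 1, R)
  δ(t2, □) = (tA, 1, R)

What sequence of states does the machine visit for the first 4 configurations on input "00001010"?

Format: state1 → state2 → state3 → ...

Execution trace:
Initial: [t0]00001010
Step 1: δ(t0, 0) = (t2, 0, R) → 0[t2]0001010
Step 2: δ(t2, 0) = (t1, 0, R) → 00[t1]001010
Step 3: δ(t1, 0) = (tR, □, R) → 00□[tR]01010

The machine reaches the reject state tR and halts.

State sequence: t0 → t2 → t1 → tR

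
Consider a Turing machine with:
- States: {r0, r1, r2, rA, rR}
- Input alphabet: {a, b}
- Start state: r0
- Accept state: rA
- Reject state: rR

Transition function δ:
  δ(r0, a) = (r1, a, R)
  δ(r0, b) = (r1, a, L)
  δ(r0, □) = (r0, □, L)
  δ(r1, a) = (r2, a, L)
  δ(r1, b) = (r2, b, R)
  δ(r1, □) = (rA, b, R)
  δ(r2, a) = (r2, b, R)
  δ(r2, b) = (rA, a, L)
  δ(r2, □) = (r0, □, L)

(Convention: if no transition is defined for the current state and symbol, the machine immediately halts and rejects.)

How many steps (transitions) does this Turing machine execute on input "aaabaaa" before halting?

Execution trace:
Initial: [r0]aaabaaa
Step 1: δ(r0, a) = (r1, a, R) → a[r1]aabaaa
Step 2: δ(r1, a) = (r2, a, L) → [r2]aaabaaa
Step 3: δ(r2, a) = (r2, b, R) → b[r2]aabaaa
Step 4: δ(r2, a) = (r2, b, R) → bb[r2]abaaa
Step 5: δ(r2, a) = (r2, b, R) → bbb[r2]baaa
Step 6: δ(r2, b) = (rA, a, L) → bb[rA]baaaa

The machine reaches the accept state rA and halts.

The machine executed 6 steps before halting.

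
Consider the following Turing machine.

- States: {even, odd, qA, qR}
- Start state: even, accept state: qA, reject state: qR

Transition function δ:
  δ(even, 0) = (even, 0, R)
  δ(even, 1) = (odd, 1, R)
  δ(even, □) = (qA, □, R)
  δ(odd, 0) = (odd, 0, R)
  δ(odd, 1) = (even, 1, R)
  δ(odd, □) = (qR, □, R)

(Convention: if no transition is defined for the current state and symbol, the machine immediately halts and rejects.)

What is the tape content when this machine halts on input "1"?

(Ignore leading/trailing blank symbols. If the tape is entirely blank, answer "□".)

Execution trace:
Initial: [even]1
Step 1: δ(even, 1) = (odd, 1, R) → 1[odd]□
Step 2: δ(odd, □) = (qR, □, R) → 1□[qR]□

The machine reaches the reject state qR and halts.

Final tape (ignoring leading/trailing blanks): 1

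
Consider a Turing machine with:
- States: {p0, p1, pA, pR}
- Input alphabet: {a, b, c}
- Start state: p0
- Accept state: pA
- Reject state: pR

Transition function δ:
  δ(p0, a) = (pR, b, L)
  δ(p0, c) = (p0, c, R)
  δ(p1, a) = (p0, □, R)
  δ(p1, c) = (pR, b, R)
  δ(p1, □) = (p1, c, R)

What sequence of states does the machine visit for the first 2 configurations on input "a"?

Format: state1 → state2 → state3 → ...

Execution trace:
Initial: [p0]a
Step 1: δ(p0, a) = (pR, b, L) → [pR]□b

The machine reaches the reject state pR and halts.

State sequence: p0 → pR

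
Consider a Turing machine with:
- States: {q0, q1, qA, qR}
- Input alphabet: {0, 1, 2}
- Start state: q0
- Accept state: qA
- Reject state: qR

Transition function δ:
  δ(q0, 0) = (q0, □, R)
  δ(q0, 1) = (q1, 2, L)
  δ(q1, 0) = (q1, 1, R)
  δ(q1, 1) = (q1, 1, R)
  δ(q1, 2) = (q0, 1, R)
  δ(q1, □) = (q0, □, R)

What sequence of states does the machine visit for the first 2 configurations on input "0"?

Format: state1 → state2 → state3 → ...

Execution trace:
Initial: [q0]0
Step 1: δ(q0, 0) = (q0, □, R) → □[q0]□

No transition is defined for δ(q0, □). By convention the machine halts and rejects.

State sequence: q0 → q0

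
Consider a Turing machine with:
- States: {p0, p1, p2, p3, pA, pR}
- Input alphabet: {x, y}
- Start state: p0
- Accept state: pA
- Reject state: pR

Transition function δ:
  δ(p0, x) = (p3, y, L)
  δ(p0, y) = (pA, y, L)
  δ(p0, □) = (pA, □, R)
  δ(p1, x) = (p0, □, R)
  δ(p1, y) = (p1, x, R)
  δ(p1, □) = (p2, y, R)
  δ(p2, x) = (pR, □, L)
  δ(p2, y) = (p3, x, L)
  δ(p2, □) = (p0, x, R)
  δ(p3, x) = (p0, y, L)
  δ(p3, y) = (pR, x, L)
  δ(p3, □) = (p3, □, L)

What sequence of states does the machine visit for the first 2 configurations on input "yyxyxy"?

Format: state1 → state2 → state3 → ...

Execution trace:
Initial: [p0]yyxyxy
Step 1: δ(p0, y) = (pA, y, L) → [pA]□yyxyxy

The machine reaches the accept state pA and halts.

State sequence: p0 → pA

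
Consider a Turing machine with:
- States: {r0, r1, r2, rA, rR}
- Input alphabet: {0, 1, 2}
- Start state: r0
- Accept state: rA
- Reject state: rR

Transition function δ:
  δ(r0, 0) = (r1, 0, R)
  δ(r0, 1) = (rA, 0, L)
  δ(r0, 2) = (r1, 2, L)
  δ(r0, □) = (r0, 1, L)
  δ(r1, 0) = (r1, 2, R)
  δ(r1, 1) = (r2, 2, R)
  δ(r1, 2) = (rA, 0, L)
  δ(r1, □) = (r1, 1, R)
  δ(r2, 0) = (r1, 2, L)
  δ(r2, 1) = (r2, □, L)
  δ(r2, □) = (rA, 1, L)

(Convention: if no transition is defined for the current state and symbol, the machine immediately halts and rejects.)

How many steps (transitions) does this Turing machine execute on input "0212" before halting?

Execution trace:
Initial: [r0]0212
Step 1: δ(r0, 0) = (r1, 0, R) → 0[r1]212
Step 2: δ(r1, 2) = (rA, 0, L) → [rA]0012

The machine reaches the accept state rA and halts.

The machine executed 2 steps before halting.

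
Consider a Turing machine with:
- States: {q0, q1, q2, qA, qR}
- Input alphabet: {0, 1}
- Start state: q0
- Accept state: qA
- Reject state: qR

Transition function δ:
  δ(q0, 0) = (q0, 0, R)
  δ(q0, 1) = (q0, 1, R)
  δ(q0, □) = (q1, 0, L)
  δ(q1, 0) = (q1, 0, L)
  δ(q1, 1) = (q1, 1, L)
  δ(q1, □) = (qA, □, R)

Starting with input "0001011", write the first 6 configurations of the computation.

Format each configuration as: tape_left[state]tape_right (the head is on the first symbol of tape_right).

Transitions applied:
Step 1: δ(q0, 0) = (q0, 0, R)
Step 2: δ(q0, 0) = (q0, 0, R)
Step 3: δ(q0, 0) = (q0, 0, R)
Step 4: δ(q0, 1) = (q0, 1, R)
Step 5: δ(q0, 0) = (q0, 0, R)

The first 6 configurations are:
[q0]0001011 ⊢ 0[q0]001011 ⊢ 00[q0]01011 ⊢ 000[q0]1011 ⊢ 0001[q0]011 ⊢ 00010[q0]11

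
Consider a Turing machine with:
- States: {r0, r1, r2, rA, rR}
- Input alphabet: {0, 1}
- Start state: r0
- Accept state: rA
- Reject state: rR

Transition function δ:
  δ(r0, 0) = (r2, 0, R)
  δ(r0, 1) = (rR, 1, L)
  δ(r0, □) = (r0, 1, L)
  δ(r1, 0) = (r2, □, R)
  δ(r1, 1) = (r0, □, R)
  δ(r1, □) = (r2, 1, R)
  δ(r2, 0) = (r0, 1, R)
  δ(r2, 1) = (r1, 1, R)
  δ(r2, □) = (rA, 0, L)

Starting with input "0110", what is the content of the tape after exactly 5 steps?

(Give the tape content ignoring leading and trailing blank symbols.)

Execution trace:
Initial: [r0]0110
Step 1: δ(r0, 0) = (r2, 0, R) → 0[r2]110
Step 2: δ(r2, 1) = (r1, 1, R) → 01[r1]10
Step 3: δ(r1, 1) = (r0, □, R) → 01□[r0]0
Step 4: δ(r0, 0) = (r2, 0, R) → 01□0[r2]□
Step 5: δ(r2, □) = (rA, 0, L) → 01□[rA]00

The machine reaches the accept state rA and halts.

After 5 steps, the tape (ignoring leading/trailing blanks) is: 01□00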